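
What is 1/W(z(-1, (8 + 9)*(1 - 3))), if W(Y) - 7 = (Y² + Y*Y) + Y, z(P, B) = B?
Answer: 1/2285 ≈ 0.00043764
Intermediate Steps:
W(Y) = 7 + Y + 2*Y² (W(Y) = 7 + ((Y² + Y*Y) + Y) = 7 + ((Y² + Y²) + Y) = 7 + (2*Y² + Y) = 7 + (Y + 2*Y²) = 7 + Y + 2*Y²)
1/W(z(-1, (8 + 9)*(1 - 3))) = 1/(7 + (8 + 9)*(1 - 3) + 2*((8 + 9)*(1 - 3))²) = 1/(7 + 17*(-2) + 2*(17*(-2))²) = 1/(7 - 34 + 2*(-34)²) = 1/(7 - 34 + 2*1156) = 1/(7 - 34 + 2312) = 1/2285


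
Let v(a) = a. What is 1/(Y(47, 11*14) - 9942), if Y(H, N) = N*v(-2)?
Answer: -1/10250 ≈ -9.7561e-5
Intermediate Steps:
Y(H, N) = -2*N (Y(H, N) = N*(-2) = -2*N)
1/(Y(47, 11*14) - 9942) = 1/(-22*14 - 9942) = 1/(-2*154 - 9942) = 1/(-308 - 9942) = 1/(-10250) = -1/10250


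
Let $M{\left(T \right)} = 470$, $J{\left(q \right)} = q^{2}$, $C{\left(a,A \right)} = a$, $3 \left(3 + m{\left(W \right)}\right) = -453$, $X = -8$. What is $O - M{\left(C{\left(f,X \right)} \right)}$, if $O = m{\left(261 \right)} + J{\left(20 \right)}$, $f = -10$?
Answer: $-224$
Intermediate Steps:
$m{\left(W \right)} = -154$ ($m{\left(W \right)} = -3 + \frac{1}{3} \left(-453\right) = -3 - 151 = -154$)
$O = 246$ ($O = -154 + 20^{2} = -154 + 400 = 246$)
$O - M{\left(C{\left(f,X \right)} \right)} = 246 - 470 = -224$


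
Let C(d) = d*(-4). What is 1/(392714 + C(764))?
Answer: 1/389658 ≈ 2.5664e-6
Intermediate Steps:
C(d) = -4*d
1/(392714 + C(764)) = 1/(392714 - 4*764) = 1/(392714 - 3056) = 1/389658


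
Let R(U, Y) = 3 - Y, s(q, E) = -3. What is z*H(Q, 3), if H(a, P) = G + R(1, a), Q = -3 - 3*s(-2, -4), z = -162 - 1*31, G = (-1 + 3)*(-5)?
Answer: 2509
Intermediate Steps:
G = -10 (G = 2*(-5) = -10)
z = -193 (z = -162 - 31 = -193)
Q = 6 (Q = -3 - 3*(-3) = -3 + 9 = 6)
H(a, P) = -7 - a (H(a, P) = -10 + (3 - a) = -7 - a)
z*H(Q, 3) = -193*(-7 - 1*6) = -193*(-7 - 6) = -193*(-13) = 2509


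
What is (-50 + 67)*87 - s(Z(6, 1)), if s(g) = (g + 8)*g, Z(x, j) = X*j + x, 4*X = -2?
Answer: 5619/4 ≈ 1404.8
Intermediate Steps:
X = -½ (X = (¼)*(-2) = -½ ≈ -0.50000)
Z(x, j) = x - j/2 (Z(x, j) = -j/2 + x = x - j/2)
s(g) = g*(8 + g) (s(g) = (8 + g)*g = g*(8 + g))
(-50 + 67)*87 - s(Z(6, 1)) = (-50 + 67)*87 - (6 - ½*1)*(8 + (6 - ½*1)) = 17*87 - (6 - ½)*(8 + (6 - ½)) = 1479 - 11*(8 + 11/2)/2 = 1479 - 11*27/(2*2) = 1479 - 1*297/4 = 1479 - 297/4 = 5619/4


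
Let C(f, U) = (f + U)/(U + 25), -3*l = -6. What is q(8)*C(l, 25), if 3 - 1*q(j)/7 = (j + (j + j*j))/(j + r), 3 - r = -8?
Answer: -4347/950 ≈ -4.5758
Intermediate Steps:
l = 2 (l = -⅓*(-6) = 2)
r = 11 (r = 3 - 1*(-8) = 3 + 8 = 11)
C(f, U) = (U + f)/(25 + U)
q(j) = 21 - 7*(j² + 2*j)/(11 + j) (q(j) = 21 - 7*(j + (j + j*j))/(j + 11) = 21 - 7*(j + (j + j²))/(11 + j) = 21 - 7*(j² + 2*j)/(11 + j))
q(8)*C(l, 25) = (7*(33 + 8 - 1*8²)/(11 + 8))*((25 + 2)/(25 + 25)) = (7*(33 + 8 - 1*64)/19)*(27/50) = (7*(1/19)*(33 + 8 - 64))*((1/50)*27) = (7*(1/19)*(-23))*(27/50) = -161/19*27/50 = -4347/950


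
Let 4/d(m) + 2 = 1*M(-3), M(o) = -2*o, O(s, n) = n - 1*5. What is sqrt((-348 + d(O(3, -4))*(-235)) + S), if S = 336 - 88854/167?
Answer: I*sqrt(21727201)/167 ≈ 27.912*I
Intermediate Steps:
O(s, n) = -5 + n (O(s, n) = n - 5 = -5 + n)
d(m) = 1 (d(m) = 4/(-2 + 1*(-2*(-3))) = 4/(-2 + 1*6) = 4/(-2 + 6) = 4/4 = 4*(1/4) = 1)
S = -32742/167 (S = 336 - 88854/167 = -32742/167 ≈ -196.06)
sqrt((-348 + d(O(3, -4))*(-235)) + S) = sqrt((-348 + 1*(-235)) - 32742/167) = sqrt((-348 - 235) - 32742/167) = sqrt(-583 - 32742/167) = sqrt(-130103/167) = I*sqrt(21727201)/167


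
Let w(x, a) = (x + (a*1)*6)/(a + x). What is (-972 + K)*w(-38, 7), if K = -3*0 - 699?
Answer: 6684/31 ≈ 215.61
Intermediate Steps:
w(x, a) = (x + 6*a)/(a + x) (w(x, a) = (x + a*6)/(a + x) = (x + 6*a)/(a + x))
K = -699 (K = 0 - 699 = -699)
(-972 + K)*w(-38, 7) = (-972 - 699)*((-38 + 6*7)/(7 - 38)) = -1671*(-38 + 42)/(-31) = -(-1671)*4/31 = -1671*(-4/31) = 6684/31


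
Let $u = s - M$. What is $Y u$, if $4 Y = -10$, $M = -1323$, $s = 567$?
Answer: $-4725$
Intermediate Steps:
$Y = - \frac{5}{2}$ ($Y = \frac{1}{4} \left(-10\right) = - \frac{5}{2} \approx -2.5$)
$u = 1890$ ($u = 567 - -1323 = 567 + 1323 = 1890$)
$Y u = \left(- \frac{5}{2}\right) 1890 = -4725$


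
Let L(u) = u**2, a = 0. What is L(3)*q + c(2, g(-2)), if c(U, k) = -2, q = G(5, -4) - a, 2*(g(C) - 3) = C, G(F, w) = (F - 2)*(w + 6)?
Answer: 52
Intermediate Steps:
G(F, w) = (-2 + F)*(6 + w)
g(C) = 3 + C/2
q = 6 (q = (-12 - 2*(-4) + 6*5 + 5*(-4)) - 1*0 = (-12 + 8 + 30 - 20) + 0 = 6 + 0 = 6)
L(3)*q + c(2, g(-2)) = 3**2*6 - 2 = 9*6 - 2 = 54 - 2 = 52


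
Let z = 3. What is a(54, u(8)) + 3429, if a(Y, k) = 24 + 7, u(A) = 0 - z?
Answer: 3460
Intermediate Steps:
u(A) = -3 (u(A) = 0 - 1*3 = 0 - 3 = -3)
a(Y, k) = 31
a(54, u(8)) + 3429 = 31 + 3429 = 3460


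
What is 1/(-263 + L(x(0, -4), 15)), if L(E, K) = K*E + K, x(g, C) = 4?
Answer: -1/188 ≈ -0.0053191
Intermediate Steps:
L(E, K) = K + E*K (L(E, K) = E*K + K = K + E*K)
1/(-263 + L(x(0, -4), 15)) = 1/(-263 + 15*(1 + 4)) = 1/(-263 + 15*5) = 1/(-263 + 75) = 1/(-188) = -1/188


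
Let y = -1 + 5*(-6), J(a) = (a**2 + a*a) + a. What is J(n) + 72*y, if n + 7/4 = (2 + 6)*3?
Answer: -9757/8 ≈ -1219.6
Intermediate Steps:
n = 89/4 (n = -7/4 + (2 + 6)*3 = -7/4 + 8*3 = -7/4 + 24 = 89/4 ≈ 22.250)
J(a) = a + 2*a**2 (J(a) = (a**2 + a**2) + a = 2*a**2 + a = a + 2*a**2)
y = -31 (y = -1 - 30 = -31)
J(n) + 72*y = 89*(1 + 2*(89/4))/4 + 72*(-31) = 89*(1 + 89/2)/4 - 2232 = (89/4)*(91/2) - 2232 = 8099/8 - 2232 = -9757/8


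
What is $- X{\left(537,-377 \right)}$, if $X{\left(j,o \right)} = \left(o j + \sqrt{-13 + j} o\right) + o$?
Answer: $202826 + 754 \sqrt{131} \approx 2.1146 \cdot 10^{5}$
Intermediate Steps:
$X{\left(j,o \right)} = o + j o + o \sqrt{-13 + j}$ ($X{\left(j,o \right)} = \left(j o + o \sqrt{-13 + j}\right) + o = o + j o + o \sqrt{-13 + j}$)
$- X{\left(537,-377 \right)} = - \left(-377\right) \left(1 + 537 + \sqrt{-13 + 537}\right) = - \left(-377\right) \left(1 + 537 + \sqrt{524}\right) = - \left(-377\right) \left(1 + 537 + 2 \sqrt{131}\right) = - \left(-377\right) \left(538 + 2 \sqrt{131}\right) = - (-202826 - 754 \sqrt{131}) = 202826 + 754 \sqrt{131}$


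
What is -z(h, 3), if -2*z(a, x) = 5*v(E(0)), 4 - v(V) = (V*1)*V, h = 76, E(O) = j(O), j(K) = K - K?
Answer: 10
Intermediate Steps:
j(K) = 0
E(O) = 0
v(V) = 4 - V² (v(V) = 4 - V*1*V = 4 - V*V = 4 - V²)
z(a, x) = -10 (z(a, x) = -5*(4 - 1*0²)/2 = -5*(4 - 1*0)/2 = -5*(4 + 0)/2 = -5*4/2 = -½*20 = -10)
-z(h, 3) = -1*(-10) = 10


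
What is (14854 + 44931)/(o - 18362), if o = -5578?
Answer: -11957/4788 ≈ -2.4973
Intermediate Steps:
(14854 + 44931)/(o - 18362) = (14854 + 44931)/(-5578 - 18362) = 59785/(-23940) = 59785*(-1/23940) = -11957/4788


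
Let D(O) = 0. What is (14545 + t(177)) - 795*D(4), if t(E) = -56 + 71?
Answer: 14560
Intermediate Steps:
t(E) = 15
(14545 + t(177)) - 795*D(4) = (14545 + 15) - 795*0 = 14560 + 0 = 14560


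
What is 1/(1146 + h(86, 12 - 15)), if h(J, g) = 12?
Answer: 1/1158 ≈ 0.00086356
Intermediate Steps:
1/(1146 + h(86, 12 - 15)) = 1/(1146 + 12) = 1/1158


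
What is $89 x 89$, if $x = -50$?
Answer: $-396050$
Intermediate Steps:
$89 x 89 = 89 \left(-50\right) 89 = \left(-4450\right) 89 = -396050$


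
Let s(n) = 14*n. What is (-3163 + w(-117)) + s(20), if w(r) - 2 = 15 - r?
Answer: -2749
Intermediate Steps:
w(r) = 17 - r (w(r) = 2 + (15 - r) = 17 - r)
(-3163 + w(-117)) + s(20) = (-3163 + (17 - 1*(-117))) + 14*20 = (-3163 + (17 + 117)) + 280 = (-3163 + 134) + 280 = -3029 + 280 = -2749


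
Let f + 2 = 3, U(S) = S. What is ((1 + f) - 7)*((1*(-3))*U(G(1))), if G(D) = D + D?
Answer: 30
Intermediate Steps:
G(D) = 2*D
f = 1 (f = -2 + 3 = 1)
((1 + f) - 7)*((1*(-3))*U(G(1))) = ((1 + 1) - 7)*((1*(-3))*(2*1)) = (2 - 7)*(-3*2) = -5*(-6) = 30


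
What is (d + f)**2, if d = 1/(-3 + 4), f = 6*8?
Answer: 2401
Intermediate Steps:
f = 48
d = 1 (d = 1/1 = 1)
(d + f)**2 = (1 + 48)**2 = 49**2 = 2401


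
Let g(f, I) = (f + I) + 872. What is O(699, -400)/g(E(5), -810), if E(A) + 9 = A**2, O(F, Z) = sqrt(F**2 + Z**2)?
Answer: sqrt(648601)/78 ≈ 10.325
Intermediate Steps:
E(A) = -9 + A**2
g(f, I) = 872 + I + f (g(f, I) = (I + f) + 872 = 872 + I + f)
O(699, -400)/g(E(5), -810) = sqrt(699**2 + (-400)**2)/(872 - 810 + (-9 + 5**2)) = sqrt(488601 + 160000)/(872 - 810 + (-9 + 25)) = sqrt(648601)/(872 - 810 + 16) = sqrt(648601)/78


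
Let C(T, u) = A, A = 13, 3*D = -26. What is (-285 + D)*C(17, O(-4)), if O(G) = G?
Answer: -11453/3 ≈ -3817.7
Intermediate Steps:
D = -26/3 (D = (⅓)*(-26) = -26/3 ≈ -8.6667)
C(T, u) = 13
(-285 + D)*C(17, O(-4)) = (-285 - 26/3)*13 = -881/3*13 = -11453/3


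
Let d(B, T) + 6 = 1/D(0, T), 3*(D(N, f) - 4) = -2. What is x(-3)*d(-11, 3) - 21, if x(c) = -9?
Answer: 303/10 ≈ 30.300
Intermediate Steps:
D(N, f) = 10/3 (D(N, f) = 4 + (⅓)*(-2) = 4 - ⅔ = 10/3)
d(B, T) = -57/10 (d(B, T) = -6 + 1/(10/3) = -6 + 3/10 = -57/10)
x(-3)*d(-11, 3) - 21 = -9*(-57/10) - 21 = 513/10 - 21 = 303/10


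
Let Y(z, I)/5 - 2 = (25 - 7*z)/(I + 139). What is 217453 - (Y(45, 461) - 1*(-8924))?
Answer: 2502257/12 ≈ 2.0852e+5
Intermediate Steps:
Y(z, I) = 10 + 5*(25 - 7*z)/(139 + I) (Y(z, I) = 10 + 5*((25 - 7*z)/(I + 139)) = 10 + 5*((25 - 7*z)/(139 + I)) = 10 + 5*(25 - 7*z)/(139 + I))
217453 - (Y(45, 461) - 1*(-8924)) = 217453 - (5*(303 - 7*45 + 2*461)/(139 + 461) - 1*(-8924)) = 217453 - (5*(303 - 315 + 922)/600 + 8924) = 217453 - (5*(1/600)*910 + 8924) = 217453 - (91/12 + 8924) = 217453 - 1*107179/12 = 217453 - 107179/12 = 2502257/12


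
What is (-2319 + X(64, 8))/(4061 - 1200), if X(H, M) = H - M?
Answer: -2263/2861 ≈ -0.79098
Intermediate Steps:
(-2319 + X(64, 8))/(4061 - 1200) = (-2319 + (64 - 1*8))/(4061 - 1200) = (-2319 + (64 - 8))/2861 = (-2319 + 56)*(1/2861) = -2263*1/2861 = -2263/2861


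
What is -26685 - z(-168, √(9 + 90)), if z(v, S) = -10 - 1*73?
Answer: -26602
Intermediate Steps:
z(v, S) = -83 (z(v, S) = -10 - 73 = -83)
-26685 - z(-168, √(9 + 90)) = -26685 - 1*(-83) = -26685 + 83 = -26602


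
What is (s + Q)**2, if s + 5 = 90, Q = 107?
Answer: 36864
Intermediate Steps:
s = 85 (s = -5 + 90 = 85)
(s + Q)**2 = (85 + 107)**2 = 192**2 = 36864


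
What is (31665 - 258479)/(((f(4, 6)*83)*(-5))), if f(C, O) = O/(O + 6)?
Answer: 453628/415 ≈ 1093.1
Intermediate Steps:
f(C, O) = O/(6 + O)
(31665 - 258479)/(((f(4, 6)*83)*(-5))) = (31665 - 258479)/((((6/(6 + 6))*83)*(-5))) = -226814/(((6/12)*83)*(-5)) = -226814/(((6*(1/12))*83)*(-5)) = -226814/(((1/2)*83)*(-5)) = -226814/((83/2)*(-5)) = -226814/(-415/2) = -226814*(-2/415) = 453628/415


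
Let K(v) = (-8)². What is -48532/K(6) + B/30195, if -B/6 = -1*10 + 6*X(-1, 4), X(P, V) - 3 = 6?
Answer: -11101823/14640 ≈ -758.32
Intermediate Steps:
X(P, V) = 9 (X(P, V) = 3 + 6 = 9)
K(v) = 64
B = -264 (B = -6*(-1*10 + 6*9) = -6*(-10 + 54) = -6*44 = -264)
-48532/K(6) + B/30195 = -48532/64 - 264/30195 = -48532*1/64 - 264*1/30195 = -12133/16 - 8/915 = -11101823/14640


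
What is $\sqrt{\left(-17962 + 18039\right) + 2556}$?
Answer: $\sqrt{2633} \approx 51.313$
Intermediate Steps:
$\sqrt{\left(-17962 + 18039\right) + 2556} = \sqrt{77 + 2556} = \sqrt{2633}$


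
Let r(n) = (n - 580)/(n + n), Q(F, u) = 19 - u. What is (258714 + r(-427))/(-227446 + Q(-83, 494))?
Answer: -220942763/194644534 ≈ -1.1351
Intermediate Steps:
r(n) = (-580 + n)/(2*n) (r(n) = (-580 + n)/((2*n)) = (-580 + n)*(1/(2*n)) = (-580 + n)/(2*n))
(258714 + r(-427))/(-227446 + Q(-83, 494)) = (258714 + (½)*(-580 - 427)/(-427))/(-227446 + (19 - 1*494)) = (258714 + (½)*(-1/427)*(-1007))/(-227446 + (19 - 494)) = (258714 + 1007/854)/(-227446 - 475) = (220942763/854)/(-227921) = (220942763/854)*(-1/227921) = -220942763/194644534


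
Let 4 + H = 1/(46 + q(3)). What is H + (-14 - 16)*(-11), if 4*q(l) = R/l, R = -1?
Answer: 179638/551 ≈ 326.02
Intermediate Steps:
q(l) = -1/(4*l) (q(l) = (-1/l)/4 = -1/(4*l))
H = -2192/551 (H = -4 + 1/(46 - ¼/3) = -4 + 1/(46 - ¼*⅓) = -4 + 1/(46 - 1/12) = -4 + 1/(551/12) = -4 + 12/551 = -2192/551 ≈ -3.9782)
H + (-14 - 16)*(-11) = -2192/551 + (-14 - 16)*(-11) = -2192/551 - 30*(-11) = -2192/551 + 330 = 179638/551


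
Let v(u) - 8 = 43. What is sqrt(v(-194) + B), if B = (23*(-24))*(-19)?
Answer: 3*sqrt(1171) ≈ 102.66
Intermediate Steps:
v(u) = 51 (v(u) = 8 + 43 = 51)
B = 10488 (B = -552*(-19) = 10488)
sqrt(v(-194) + B) = sqrt(51 + 10488) = sqrt(10539) = 3*sqrt(1171)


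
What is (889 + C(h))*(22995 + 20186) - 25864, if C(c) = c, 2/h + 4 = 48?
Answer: 844008171/22 ≈ 3.8364e+7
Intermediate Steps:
h = 1/22 (h = 2/(-4 + 48) = 2/44 = 2*(1/44) = 1/22 ≈ 0.045455)
(889 + C(h))*(22995 + 20186) - 25864 = (889 + 1/22)*(22995 + 20186) - 25864 = (19559/22)*43181 - 25864 = 844577179/22 - 25864 = 844008171/22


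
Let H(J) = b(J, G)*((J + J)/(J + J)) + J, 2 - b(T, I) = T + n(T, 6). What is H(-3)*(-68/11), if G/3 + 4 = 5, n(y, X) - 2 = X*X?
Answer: 2448/11 ≈ 222.55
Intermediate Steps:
n(y, X) = 2 + X**2 (n(y, X) = 2 + X*X = 2 + X**2)
G = 3 (G = -12 + 3*5 = -12 + 15 = 3)
b(T, I) = -36 - T (b(T, I) = 2 - (T + (2 + 6**2)) = 2 - (T + (2 + 36)) = 2 - (T + 38) = 2 - (38 + T) = 2 + (-38 - T) = -36 - T)
H(J) = -36 (H(J) = (-36 - J)*((J + J)/(J + J)) + J = (-36 - J)*((2*J)/((2*J))) + J = (-36 - J)*((2*J)*(1/(2*J))) + J = (-36 - J)*1 + J = (-36 - J) + J = -36)
H(-3)*(-68/11) = -(-2448)/11 = -36*(-68/11) = 2448/11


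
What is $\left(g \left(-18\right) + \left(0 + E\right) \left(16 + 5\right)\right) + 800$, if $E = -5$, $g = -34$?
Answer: $1307$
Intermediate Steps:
$\left(g \left(-18\right) + \left(0 + E\right) \left(16 + 5\right)\right) + 800 = \left(\left(-34\right) \left(-18\right) + \left(0 - 5\right) \left(16 + 5\right)\right) + 800 = \left(612 - 105\right) + 800 = 507 + 800 = 1307$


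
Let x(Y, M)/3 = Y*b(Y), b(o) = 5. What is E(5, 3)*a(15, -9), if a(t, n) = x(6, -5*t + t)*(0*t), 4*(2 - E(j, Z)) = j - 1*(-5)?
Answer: 0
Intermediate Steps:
E(j, Z) = ¾ - j/4 (E(j, Z) = 2 - (j - 1*(-5))/4 = 2 - (j + 5)/4 = 2 - (5 + j)/4 = 2 + (-5/4 - j/4) = ¾ - j/4)
x(Y, M) = 15*Y (x(Y, M) = 3*(Y*5) = 3*(5*Y) = 15*Y)
a(t, n) = 0 (a(t, n) = (15*6)*(0*t) = 90*0 = 0)
E(5, 3)*a(15, -9) = (¾ - ¼*5)*0 = (¾ - 5/4)*0 = -½*0 = 0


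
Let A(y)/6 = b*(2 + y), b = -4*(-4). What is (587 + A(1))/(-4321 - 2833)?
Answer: -125/1022 ≈ -0.12231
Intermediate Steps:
b = 16
A(y) = 192 + 96*y (A(y) = 6*(16*(2 + y)) = 6*(32 + 16*y) = 192 + 96*y)
(587 + A(1))/(-4321 - 2833) = (587 + (192 + 96*1))/(-4321 - 2833) = (587 + (192 + 96))/(-7154) = (587 + 288)*(-1/7154) = 875*(-1/7154) = -125/1022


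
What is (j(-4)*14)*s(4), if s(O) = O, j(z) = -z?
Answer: 224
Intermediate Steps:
(j(-4)*14)*s(4) = (-1*(-4)*14)*4 = (4*14)*4 = 56*4 = 224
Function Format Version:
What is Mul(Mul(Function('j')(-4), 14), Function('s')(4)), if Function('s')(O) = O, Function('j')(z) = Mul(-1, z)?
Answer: 224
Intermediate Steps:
Mul(Mul(Function('j')(-4), 14), Function('s')(4)) = Mul(Mul(Mul(-1, -4), 14), 4) = Mul(Mul(4, 14), 4) = Mul(56, 4) = 224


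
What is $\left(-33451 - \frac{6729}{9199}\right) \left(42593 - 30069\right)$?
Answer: $- \frac{3853916314472}{9199} \approx -4.1895 \cdot 10^{8}$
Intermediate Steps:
$\left(-33451 - \frac{6729}{9199}\right) \left(42593 - 30069\right) = \left(-33451 - \frac{6729}{9199}\right) 12524 = \left(- \frac{307722478}{9199}\right) 12524 = - \frac{3853916314472}{9199}$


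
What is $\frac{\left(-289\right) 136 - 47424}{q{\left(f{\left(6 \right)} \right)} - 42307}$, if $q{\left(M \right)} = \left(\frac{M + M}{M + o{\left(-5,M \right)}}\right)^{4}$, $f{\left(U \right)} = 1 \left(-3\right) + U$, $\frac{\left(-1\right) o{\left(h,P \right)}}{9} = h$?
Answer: $\frac{355237888}{173289471} \approx 2.05$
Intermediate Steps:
$o{\left(h,P \right)} = - 9 h$
$f{\left(U \right)} = -3 + U$
$q{\left(M \right)} = \frac{16 M^{4}}{\left(45 + M\right)^{4}}$ ($q{\left(M \right)} = \left(\frac{M + M}{M - -45}\right)^{4} = \left(\frac{2 M}{M + 45}\right)^{4} = \left(\frac{2 M}{45 + M}\right)^{4} = \frac{16 M^{4}}{\left(45 + M\right)^{4}}$)
$\frac{\left(-289\right) 136 - 47424}{q{\left(f{\left(6 \right)} \right)} - 42307} = \frac{\left(-289\right) 136 - 47424}{\frac{16 \left(-3 + 6\right)^{4}}{\left(45 + \left(-3 + 6\right)\right)^{4}} - 42307} = \frac{-39304 - 47424}{\frac{16 \cdot 3^{4}}{\left(45 + 3\right)^{4}} - 42307} = - \frac{86728}{16 \cdot 81 \cdot \frac{1}{5308416} - 42307} = - \frac{86728}{\frac{1}{4096} - 42307} = - \frac{86728}{- \frac{173289471}{4096}} = \left(-86728\right) \left(- \frac{4096}{173289471}\right) = \frac{355237888}{173289471}$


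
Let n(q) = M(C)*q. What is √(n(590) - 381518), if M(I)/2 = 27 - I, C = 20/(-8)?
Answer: 2*I*√86677 ≈ 588.82*I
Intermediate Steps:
C = -5/2 (C = 20*(-⅛) = -5/2 ≈ -2.5000)
M(I) = 54 - 2*I (M(I) = 2*(27 - I) = 54 - 2*I)
n(q) = 59*q (n(q) = (54 - 2*(-5/2))*q = (54 + 5)*q = 59*q)
√(n(590) - 381518) = √(59*590 - 381518) = √(34810 - 381518) = √(-346708) = 2*I*√86677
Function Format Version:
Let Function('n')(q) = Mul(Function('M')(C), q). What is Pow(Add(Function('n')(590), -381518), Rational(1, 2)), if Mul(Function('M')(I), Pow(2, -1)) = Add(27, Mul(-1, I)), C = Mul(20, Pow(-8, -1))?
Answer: Mul(2, I, Pow(86677, Rational(1, 2))) ≈ Mul(588.82, I)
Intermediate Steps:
C = Rational(-5, 2) (C = Mul(20, Rational(-1, 8)) = Rational(-5, 2) ≈ -2.5000)
Function('M')(I) = Add(54, Mul(-2, I)) (Function('M')(I) = Mul(2, Add(27, Mul(-1, I))) = Add(54, Mul(-2, I)))
Function('n')(q) = Mul(59, q) (Function('n')(q) = Mul(Add(54, Mul(-2, Rational(-5, 2))), q) = Mul(Add(54, 5), q) = Mul(59, q))
Pow(Add(Function('n')(590), -381518), Rational(1, 2)) = Pow(Add(Mul(59, 590), -381518), Rational(1, 2)) = Pow(Add(34810, -381518), Rational(1, 2)) = Pow(-346708, Rational(1, 2)) = Mul(2, I, Pow(86677, Rational(1, 2)))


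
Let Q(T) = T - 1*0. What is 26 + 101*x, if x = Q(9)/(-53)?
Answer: 469/53 ≈ 8.8491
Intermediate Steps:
Q(T) = T (Q(T) = T + 0 = T)
x = -9/53 (x = 9/(-53) = 9*(-1/53) = -9/53 ≈ -0.16981)
26 + 101*x = 26 + 101*(-9/53) = 26 - 909/53 = 469/53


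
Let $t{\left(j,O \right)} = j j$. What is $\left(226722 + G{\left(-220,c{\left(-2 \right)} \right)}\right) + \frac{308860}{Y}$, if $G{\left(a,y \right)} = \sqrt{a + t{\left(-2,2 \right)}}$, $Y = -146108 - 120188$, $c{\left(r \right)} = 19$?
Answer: $\frac{15093713213}{66574} + 6 i \sqrt{6} \approx 2.2672 \cdot 10^{5} + 14.697 i$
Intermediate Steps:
$t{\left(j,O \right)} = j^{2}$
$Y = -266296$ ($Y = -146108 - 120188 = -266296$)
$G{\left(a,y \right)} = \sqrt{4 + a}$ ($G{\left(a,y \right)} = \sqrt{a + \left(-2\right)^{2}} = \sqrt{a + 4} = \sqrt{4 + a}$)
$\left(226722 + G{\left(-220,c{\left(-2 \right)} \right)}\right) + \frac{308860}{Y} = \left(226722 + \sqrt{4 - 220}\right) + \frac{308860}{-266296} = \left(226722 + \sqrt{-216}\right) + 308860 \left(- \frac{1}{266296}\right) = \left(226722 + 6 i \sqrt{6}\right) - \frac{77215}{66574} = \frac{15093713213}{66574} + 6 i \sqrt{6}$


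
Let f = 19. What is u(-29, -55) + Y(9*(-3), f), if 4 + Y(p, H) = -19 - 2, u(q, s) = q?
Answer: -54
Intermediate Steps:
Y(p, H) = -25 (Y(p, H) = -4 + (-19 - 2) = -4 - 21 = -25)
u(-29, -55) + Y(9*(-3), f) = -29 - 25 = -54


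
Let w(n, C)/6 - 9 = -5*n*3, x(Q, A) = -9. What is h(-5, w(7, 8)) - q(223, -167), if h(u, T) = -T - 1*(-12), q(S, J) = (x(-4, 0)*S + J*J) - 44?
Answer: -25250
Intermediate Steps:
w(n, C) = 54 - 90*n (w(n, C) = 54 + 6*(-5*n*3) = 54 + 6*(-15*n) = 54 - 90*n)
q(S, J) = -44 + J² - 9*S (q(S, J) = (-9*S + J*J) - 44 = (-9*S + J²) - 44 = (J² - 9*S) - 44 = -44 + J² - 9*S)
h(u, T) = 12 - T (h(u, T) = -T + 12 = 12 - T)
h(-5, w(7, 8)) - q(223, -167) = (12 - (54 - 90*7)) - (-44 + (-167)² - 9*223) = (12 - (54 - 630)) - (-44 + 27889 - 2007) = (12 - 1*(-576)) - 1*25838 = (12 + 576) - 25838 = 588 - 25838 = -25250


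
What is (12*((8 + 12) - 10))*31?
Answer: 3720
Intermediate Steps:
(12*((8 + 12) - 10))*31 = (12*(20 - 10))*31 = (12*10)*31 = 120*31 = 3720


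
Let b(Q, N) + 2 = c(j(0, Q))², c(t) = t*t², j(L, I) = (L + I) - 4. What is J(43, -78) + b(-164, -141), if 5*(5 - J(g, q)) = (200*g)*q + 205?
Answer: 22483074157546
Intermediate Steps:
j(L, I) = -4 + I + L (j(L, I) = (I + L) - 4 = -4 + I + L)
c(t) = t³
J(g, q) = -36 - 40*g*q (J(g, q) = 5 - ((200*g)*q + 205)/5 = 5 - (200*g*q + 205)/5 = 5 - (205 + 200*g*q)/5 = 5 + (-41 - 40*g*q) = -36 - 40*g*q)
b(Q, N) = -2 + (-4 + Q)⁶ (b(Q, N) = -2 + ((-4 + Q + 0)³)² = -2 + ((-4 + Q)³)² = -2 + (-4 + Q)⁶)
J(43, -78) + b(-164, -141) = (-36 - 40*43*(-78)) + (-2 + (-4 - 164)⁶) = (-36 + 134160) + (-2 + (-168)⁶) = 134124 + (-2 + 22483074023424) = 134124 + 22483074023422 = 22483074157546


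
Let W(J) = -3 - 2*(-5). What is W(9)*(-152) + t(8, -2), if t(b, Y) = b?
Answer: -1056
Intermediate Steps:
W(J) = 7 (W(J) = -3 + 10 = 7)
W(9)*(-152) + t(8, -2) = 7*(-152) + 8 = -1064 + 8 = -1056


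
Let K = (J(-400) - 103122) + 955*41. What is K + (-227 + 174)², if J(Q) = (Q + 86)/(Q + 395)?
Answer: -305476/5 ≈ -61095.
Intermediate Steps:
J(Q) = (86 + Q)/(395 + Q)
K = -319521/5 (K = ((86 - 400)/(395 - 400) - 103122) + 955*41 = (-314/(-5) - 103122) + 39155 = (-⅕*(-314) - 103122) + 39155 = (314/5 - 103122) + 39155 = -515296/5 + 39155 = -319521/5 ≈ -63904.)
K + (-227 + 174)² = -319521/5 + (-227 + 174)² = -319521/5 + (-53)² = -319521/5 + 2809 = -305476/5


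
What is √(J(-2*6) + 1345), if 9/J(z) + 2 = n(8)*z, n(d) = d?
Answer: √263602/14 ≈ 36.673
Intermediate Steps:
J(z) = 9/(-2 + 8*z)
√(J(-2*6) + 1345) = √(9/(2*(-1 + 4*(-2*6))) + 1345) = √(9/(2*(-1 + 4*(-12))) + 1345) = √(9/(2*(-1 - 48)) + 1345) = √((9/2)/(-49) + 1345) = √((9/2)*(-1/49) + 1345) = √(-9/98 + 1345) = √(131801/98) = √263602/14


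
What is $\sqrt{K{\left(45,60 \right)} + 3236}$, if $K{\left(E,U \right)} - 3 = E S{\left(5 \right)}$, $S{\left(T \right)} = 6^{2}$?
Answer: $\sqrt{4859} \approx 69.707$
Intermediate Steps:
$S{\left(T \right)} = 36$
$K{\left(E,U \right)} = 3 + 36 E$ ($K{\left(E,U \right)} = 3 + E 36 = 3 + 36 E$)
$\sqrt{K{\left(45,60 \right)} + 3236} = \sqrt{\left(3 + 36 \cdot 45\right) + 3236} = \sqrt{\left(3 + 1620\right) + 3236} = \sqrt{1623 + 3236} = \sqrt{4859}$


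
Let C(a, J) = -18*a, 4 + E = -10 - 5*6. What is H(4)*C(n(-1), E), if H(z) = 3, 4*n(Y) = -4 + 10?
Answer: -81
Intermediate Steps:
n(Y) = 3/2 (n(Y) = (-4 + 10)/4 = (¼)*6 = 3/2)
E = -44 (E = -4 + (-10 - 5*6) = -4 + (-10 - 30) = -4 - 40 = -44)
H(4)*C(n(-1), E) = 3*(-18*3/2) = 3*(-27) = -81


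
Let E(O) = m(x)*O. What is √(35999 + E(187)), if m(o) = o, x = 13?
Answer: 3*√4270 ≈ 196.04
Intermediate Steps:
E(O) = 13*O
√(35999 + E(187)) = √(35999 + 13*187) = √(35999 + 2431) = √38430 = 3*√4270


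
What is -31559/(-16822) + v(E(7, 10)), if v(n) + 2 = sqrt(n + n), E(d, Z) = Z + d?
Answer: -2085/16822 + sqrt(34) ≈ 5.7070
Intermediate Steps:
v(n) = -2 + sqrt(2)*sqrt(n) (v(n) = -2 + sqrt(n + n) = -2 + sqrt(2*n) = -2 + sqrt(2)*sqrt(n))
-31559/(-16822) + v(E(7, 10)) = -31559/(-16822) + (-2 + sqrt(2)*sqrt(10 + 7)) = -31559*(-1/16822) + (-2 + sqrt(2)*sqrt(17)) = 31559/16822 + (-2 + sqrt(34)) = -2085/16822 + sqrt(34)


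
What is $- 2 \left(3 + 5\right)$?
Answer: $-16$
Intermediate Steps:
$- 2 \left(3 + 5\right) = \left(-2\right) 8 = -16$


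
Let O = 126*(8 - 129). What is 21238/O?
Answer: -1517/1089 ≈ -1.3930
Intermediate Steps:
O = -15246 (O = 126*(-121) = -15246)
21238/O = 21238/(-15246) = 21238*(-1/15246) = -1517/1089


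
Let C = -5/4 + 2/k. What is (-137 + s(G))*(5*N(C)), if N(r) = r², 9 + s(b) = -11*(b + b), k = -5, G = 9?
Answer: -46827/10 ≈ -4682.7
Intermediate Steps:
s(b) = -9 - 22*b (s(b) = -9 - 11*(b + b) = -9 - 22*b)
C = -33/20 (C = -5/4 + 2/(-5) = -5*¼ + 2*(-⅕) = -5/4 - ⅖ = -33/20 ≈ -1.6500)
(-137 + s(G))*(5*N(C)) = (-137 + (-9 - 22*9))*(5*(-33/20)²) = (-137 + (-9 - 198))*(5*(1089/400)) = (-137 - 207)*(1089/80) = -344*1089/80 = -46827/10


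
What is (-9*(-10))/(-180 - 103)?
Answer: -90/283 ≈ -0.31802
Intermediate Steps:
(-9*(-10))/(-180 - 103) = 90/(-283) = 90*(-1/283) = -90/283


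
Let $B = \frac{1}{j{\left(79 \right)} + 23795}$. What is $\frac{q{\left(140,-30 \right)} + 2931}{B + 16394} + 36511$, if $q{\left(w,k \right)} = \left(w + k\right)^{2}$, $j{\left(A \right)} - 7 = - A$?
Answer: $\frac{14200027143406}{388914863} \approx 36512.0$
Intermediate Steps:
$j{\left(A \right)} = 7 - A$
$q{\left(w,k \right)} = \left(k + w\right)^{2}$
$B = \frac{1}{23723}$ ($B = \frac{1}{\left(7 - 79\right) + 23795} = \frac{1}{-72 + 23795} = \frac{1}{23723} \approx 4.2153 \cdot 10^{-5}$)
$\frac{q{\left(140,-30 \right)} + 2931}{B + 16394} + 36511 = \frac{\left(-30 + 140\right)^{2} + 2931}{\frac{1}{23723} + 16394} + 36511 = \frac{110^{2} + 2931}{\frac{388914863}{23723}} + 36511 = \left(12100 + 2931\right) \frac{23723}{388914863} + 36511 = 15031 \cdot \frac{23723}{388914863} + 36511 = \frac{356580413}{388914863} + 36511 = \frac{14200027143406}{388914863}$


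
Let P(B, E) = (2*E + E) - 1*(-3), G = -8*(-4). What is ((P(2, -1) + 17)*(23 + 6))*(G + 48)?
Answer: 39440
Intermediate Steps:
G = 32
P(B, E) = 3 + 3*E (P(B, E) = 3*E + 3 = 3 + 3*E)
((P(2, -1) + 17)*(23 + 6))*(G + 48) = (((3 + 3*(-1)) + 17)*(23 + 6))*(32 + 48) = (((3 - 3) + 17)*29)*80 = ((0 + 17)*29)*80 = (17*29)*80 = 493*80 = 39440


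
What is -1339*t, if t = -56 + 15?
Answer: 54899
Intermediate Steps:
t = -41
-1339*t = -1339*(-41) = 54899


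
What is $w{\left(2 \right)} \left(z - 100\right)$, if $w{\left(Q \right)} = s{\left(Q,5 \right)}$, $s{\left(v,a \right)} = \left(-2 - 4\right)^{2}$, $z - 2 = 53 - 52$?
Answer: $-3492$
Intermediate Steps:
$z = 3$ ($z = 2 + \left(53 - 52\right) = 2 + 1 = 3$)
$s{\left(v,a \right)} = 36$ ($s{\left(v,a \right)} = \left(-6\right)^{2} = 36$)
$w{\left(Q \right)} = 36$
$w{\left(2 \right)} \left(z - 100\right) = 36 \left(3 - 100\right) = 36 \left(-97\right) = -3492$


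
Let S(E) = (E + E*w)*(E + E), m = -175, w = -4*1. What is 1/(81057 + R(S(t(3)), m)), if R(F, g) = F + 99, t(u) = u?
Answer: 1/81102 ≈ 1.2330e-5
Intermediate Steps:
w = -4
S(E) = -6*E² (S(E) = (E + E*(-4))*(E + E) = (E - 4*E)*(2*E) = (-3*E)*(2*E) = -6*E²)
R(F, g) = 99 + F
1/(81057 + R(S(t(3)), m)) = 1/(81057 + (99 - 6*3²)) = 1/(81057 + (99 - 6*9)) = 1/(81057 + (99 - 54)) = 1/(81057 + 45) = 1/81102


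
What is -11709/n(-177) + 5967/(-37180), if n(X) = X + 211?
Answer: -16751673/48620 ≈ -344.54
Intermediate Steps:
n(X) = 211 + X
-11709/n(-177) + 5967/(-37180) = -11709/(211 - 177) + 5967/(-37180) = -11709/34 + 5967*(-1/37180) = -11709*1/34 - 459/2860 = -11709/34 - 459/2860 = -16751673/48620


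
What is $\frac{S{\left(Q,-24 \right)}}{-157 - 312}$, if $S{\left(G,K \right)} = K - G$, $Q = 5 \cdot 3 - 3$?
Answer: $\frac{36}{469} \approx 0.076759$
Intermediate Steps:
$Q = 12$ ($Q = 15 - 3 = 12$)
$\frac{S{\left(Q,-24 \right)}}{-157 - 312} = \frac{-24 - 12}{-157 - 312} = \frac{-24 - 12}{-469} = \left(- \frac{1}{469}\right) \left(-36\right) = \frac{36}{469}$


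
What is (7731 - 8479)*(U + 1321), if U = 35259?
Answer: -27361840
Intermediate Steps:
(7731 - 8479)*(U + 1321) = (7731 - 8479)*(35259 + 1321) = -748*36580 = -27361840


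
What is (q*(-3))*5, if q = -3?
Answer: 45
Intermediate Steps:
(q*(-3))*5 = -3*(-3)*5 = 9*5 = 45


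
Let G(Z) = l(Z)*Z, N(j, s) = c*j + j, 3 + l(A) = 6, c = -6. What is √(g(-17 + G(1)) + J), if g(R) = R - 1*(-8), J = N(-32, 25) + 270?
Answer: 2*√106 ≈ 20.591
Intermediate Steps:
l(A) = 3 (l(A) = -3 + 6 = 3)
N(j, s) = -5*j (N(j, s) = -6*j + j = -5*j)
G(Z) = 3*Z
J = 430 (J = -5*(-32) + 270 = 160 + 270 = 430)
g(R) = 8 + R (g(R) = R + 8 = 8 + R)
√(g(-17 + G(1)) + J) = √((8 + (-17 + 3*1)) + 430) = √((8 + (-17 + 3)) + 430) = √((8 - 14) + 430) = √(-6 + 430) = √424 = 2*√106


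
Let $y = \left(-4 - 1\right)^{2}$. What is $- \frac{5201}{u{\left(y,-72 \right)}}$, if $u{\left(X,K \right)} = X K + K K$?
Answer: $- \frac{5201}{3384} \approx -1.5369$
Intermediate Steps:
$y = 25$ ($y = \left(-5\right)^{2} = 25$)
$u{\left(X,K \right)} = K^{2} + K X$ ($u{\left(X,K \right)} = K X + K^{2} = K^{2} + K X$)
$- \frac{5201}{u{\left(y,-72 \right)}} = - \frac{5201}{\left(-72\right) \left(-72 + 25\right)} = - \frac{5201}{\left(-72\right) \left(-47\right)} = - \frac{5201}{3384}$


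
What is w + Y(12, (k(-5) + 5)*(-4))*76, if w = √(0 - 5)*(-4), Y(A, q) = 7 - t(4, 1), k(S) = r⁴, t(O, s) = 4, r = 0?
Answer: 228 - 4*I*√5 ≈ 228.0 - 8.9443*I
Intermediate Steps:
k(S) = 0 (k(S) = 0⁴ = 0)
Y(A, q) = 3 (Y(A, q) = 7 - 1*4 = 7 - 4 = 3)
w = -4*I*√5 (w = √(-5)*(-4) = (I*√5)*(-4) = -4*I*√5 ≈ -8.9443*I)
w + Y(12, (k(-5) + 5)*(-4))*76 = -4*I*√5 + 3*76 = -4*I*√5 + 228 = 228 - 4*I*√5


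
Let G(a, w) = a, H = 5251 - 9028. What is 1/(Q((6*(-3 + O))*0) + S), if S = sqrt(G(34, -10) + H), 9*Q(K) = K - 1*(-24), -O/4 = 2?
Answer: 24/33751 - 9*I*sqrt(3743)/33751 ≈ 0.00071109 - 0.016314*I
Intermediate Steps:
O = -8 (O = -4*2 = -8)
H = -3777
Q(K) = 8/3 + K/9 (Q(K) = (K - 1*(-24))/9 = (K + 24)/9 = (24 + K)/9 = 8/3 + K/9)
S = I*sqrt(3743) (S = sqrt(34 - 3777) = sqrt(-3743) = I*sqrt(3743) ≈ 61.18*I)
1/(Q((6*(-3 + O))*0) + S) = 1/((8/3 + ((6*(-3 - 8))*0)/9) + I*sqrt(3743)) = 1/((8/3 + ((6*(-11))*0)/9) + I*sqrt(3743)) = 1/((8/3 + (-66*0)/9) + I*sqrt(3743)) = 1/((8/3 + (1/9)*0) + I*sqrt(3743)) = 1/((8/3 + 0) + I*sqrt(3743)) = 1/(8/3 + I*sqrt(3743))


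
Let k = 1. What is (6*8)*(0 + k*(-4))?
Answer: -192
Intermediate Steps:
(6*8)*(0 + k*(-4)) = (6*8)*(0 + 1*(-4)) = 48*(0 - 4) = 48*(-4) = -192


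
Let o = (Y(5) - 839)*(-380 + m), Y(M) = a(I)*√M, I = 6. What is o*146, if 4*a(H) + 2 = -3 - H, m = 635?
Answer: -31235970 - 204765*√5/2 ≈ -3.1465e+7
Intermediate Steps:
a(H) = -5/4 - H/4 (a(H) = -½ + (-3 - H)/4 = -½ + (-¾ - H/4) = -5/4 - H/4)
Y(M) = -11*√M/4 (Y(M) = (-5/4 - ¼*6)*√M = (-5/4 - 3/2)*√M = -11*√M/4)
o = -213945 - 2805*√5/4 (o = (-11*√5/4 - 839)*(-380 + 635) = (-839 - 11*√5/4)*255 = -213945 - 2805*√5/4 ≈ -2.1551e+5)
o*146 = (-213945 - 2805*√5/4)*146 = -31235970 - 204765*√5/2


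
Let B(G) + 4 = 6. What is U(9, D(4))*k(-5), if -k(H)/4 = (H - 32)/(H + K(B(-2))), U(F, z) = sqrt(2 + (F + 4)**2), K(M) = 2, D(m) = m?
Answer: -148*sqrt(19) ≈ -645.12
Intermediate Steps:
B(G) = 2 (B(G) = -4 + 6 = 2)
U(F, z) = sqrt(2 + (4 + F)**2)
k(H) = -4*(-32 + H)/(2 + H) (k(H) = -4*(H - 32)/(H + 2) = -4*(-32 + H)/(2 + H))
U(9, D(4))*k(-5) = sqrt(2 + (4 + 9)**2)*(4*(32 - 1*(-5))/(2 - 5)) = sqrt(2 + 13**2)*(4*(32 + 5)/(-3)) = sqrt(2 + 169)*(4*(-1/3)*37) = sqrt(171)*(-148/3) = (3*sqrt(19))*(-148/3) = -148*sqrt(19)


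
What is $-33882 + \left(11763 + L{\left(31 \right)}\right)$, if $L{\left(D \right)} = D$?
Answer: $-22088$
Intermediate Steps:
$-33882 + \left(11763 + L{\left(31 \right)}\right) = -33882 + \left(11763 + 31\right) = -33882 + 11794 = -22088$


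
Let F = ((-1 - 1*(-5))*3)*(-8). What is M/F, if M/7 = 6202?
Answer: -21707/48 ≈ -452.23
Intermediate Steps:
M = 43414 (M = 7*6202 = 43414)
F = -96 (F = ((-1 + 5)*3)*(-8) = (4*3)*(-8) = 12*(-8) = -96)
M/F = 43414/(-96) = 43414*(-1/96) = -21707/48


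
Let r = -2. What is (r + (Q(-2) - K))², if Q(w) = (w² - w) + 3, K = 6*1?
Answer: 1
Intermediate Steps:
K = 6
Q(w) = 3 + w² - w
(r + (Q(-2) - K))² = (-2 + ((3 + (-2)² - 1*(-2)) - 1*6))² = (-2 + ((3 + 4 + 2) - 6))² = (-2 + (9 - 6))² = (-2 + 3)² = 1² = 1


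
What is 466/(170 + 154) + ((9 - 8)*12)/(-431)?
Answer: 98479/69822 ≈ 1.4104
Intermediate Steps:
466/(170 + 154) + ((9 - 8)*12)/(-431) = 466/324 + (1*12)*(-1/431) = 466*(1/324) + 12*(-1/431) = 233/162 - 12/431 = 98479/69822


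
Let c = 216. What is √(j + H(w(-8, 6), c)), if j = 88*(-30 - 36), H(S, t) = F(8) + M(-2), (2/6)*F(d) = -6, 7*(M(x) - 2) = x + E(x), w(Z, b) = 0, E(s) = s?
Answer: 2*I*√71351/7 ≈ 76.319*I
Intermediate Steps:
M(x) = 2 + 2*x/7 (M(x) = 2 + (x + x)/7 = 2 + (2*x)/7 = 2 + 2*x/7)
F(d) = -18 (F(d) = 3*(-6) = -18)
H(S, t) = -116/7 (H(S, t) = -18 + (2 + (2/7)*(-2)) = -18 + (2 - 4/7) = -18 + 10/7 = -116/7)
j = -5808 (j = 88*(-66) = -5808)
√(j + H(w(-8, 6), c)) = √(-5808 - 116/7) = √(-40772/7) = 2*I*√71351/7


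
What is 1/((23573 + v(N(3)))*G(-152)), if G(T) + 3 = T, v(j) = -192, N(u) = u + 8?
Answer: -1/3624055 ≈ -2.7593e-7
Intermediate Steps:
N(u) = 8 + u
G(T) = -3 + T
1/((23573 + v(N(3)))*G(-152)) = 1/((23573 - 192)*(-3 - 152)) = 1/(23381*(-155)) = (1/23381)*(-1/155) = -1/3624055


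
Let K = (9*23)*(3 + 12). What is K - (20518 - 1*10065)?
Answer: -7348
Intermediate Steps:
K = 3105 (K = 207*15 = 3105)
K - (20518 - 1*10065) = 3105 - (20518 - 1*10065) = 3105 - (20518 - 10065) = 3105 - 1*10453 = 3105 - 10453 = -7348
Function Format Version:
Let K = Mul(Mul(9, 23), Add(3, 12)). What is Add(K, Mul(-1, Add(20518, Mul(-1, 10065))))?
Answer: -7348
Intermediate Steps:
K = 3105 (K = Mul(207, 15) = 3105)
Add(K, Mul(-1, Add(20518, Mul(-1, 10065)))) = Add(3105, Mul(-1, Add(20518, Mul(-1, 10065)))) = Add(3105, Mul(-1, Add(20518, -10065))) = Add(3105, Mul(-1, 10453)) = Add(3105, -10453) = -7348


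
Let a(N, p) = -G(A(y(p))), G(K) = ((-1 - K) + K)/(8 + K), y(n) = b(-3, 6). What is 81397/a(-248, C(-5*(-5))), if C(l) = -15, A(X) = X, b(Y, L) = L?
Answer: 1139558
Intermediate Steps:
y(n) = 6
G(K) = -1/(8 + K)
a(N, p) = 1/14 (a(N, p) = -(-1)/(8 + 6) = -(-1)/14 = -1*(-1/14) = 1/14)
81397/a(-248, C(-5*(-5))) = 81397/(1/14) = 81397*14 = 1139558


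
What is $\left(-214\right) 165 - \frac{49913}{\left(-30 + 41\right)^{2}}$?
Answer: $- \frac{4322423}{121} \approx -35723.0$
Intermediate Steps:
$\left(-214\right) 165 - \frac{49913}{\left(-30 + 41\right)^{2}} = -35310 - \frac{49913}{11^{2}} = -35310 - \frac{49913}{121} = - \frac{4322423}{121}$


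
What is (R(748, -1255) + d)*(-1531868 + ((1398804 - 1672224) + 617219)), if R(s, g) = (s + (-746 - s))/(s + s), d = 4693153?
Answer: -4170690171334899/748 ≈ -5.5758e+12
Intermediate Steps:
R(s, g) = -373/s (R(s, g) = -746*1/(2*s) = -373/s)
(R(748, -1255) + d)*(-1531868 + ((1398804 - 1672224) + 617219)) = (-373/748 + 4693153)*(-1531868 + ((1398804 - 1672224) + 617219)) = (-373*1/748 + 4693153)*(-1531868 + (-273420 + 617219)) = (-373/748 + 4693153)*(-1531868 + 343799) = (3510478071/748)*(-1188069) = -4170690171334899/748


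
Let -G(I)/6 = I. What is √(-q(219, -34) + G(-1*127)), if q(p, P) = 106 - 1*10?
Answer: 3*√74 ≈ 25.807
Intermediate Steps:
G(I) = -6*I
q(p, P) = 96 (q(p, P) = 106 - 10 = 96)
√(-q(219, -34) + G(-1*127)) = √(-1*96 - (-6)*127) = √(-96 - 6*(-127)) = √(-96 + 762) = √666 = 3*√74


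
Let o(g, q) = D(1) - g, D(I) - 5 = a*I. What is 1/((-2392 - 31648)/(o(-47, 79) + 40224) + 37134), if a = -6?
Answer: 4027/149535214 ≈ 2.6930e-5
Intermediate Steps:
D(I) = 5 - 6*I
o(g, q) = -1 - g (o(g, q) = (5 - 6*1) - g = (5 - 6) - g = -1 - g)
1/((-2392 - 31648)/(o(-47, 79) + 40224) + 37134) = 1/((-2392 - 31648)/((-1 - 1*(-47)) + 40224) + 37134) = 1/(-34040/((-1 + 47) + 40224) + 37134) = 1/(-34040/(46 + 40224) + 37134) = 1/(-34040/40270 + 37134) = 1/(-34040*1/40270 + 37134) = 1/(-3404/4027 + 37134) = 1/(149535214/4027) = 4027/149535214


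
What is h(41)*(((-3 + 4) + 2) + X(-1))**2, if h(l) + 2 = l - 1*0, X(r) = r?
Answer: 156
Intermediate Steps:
h(l) = -2 + l (h(l) = -2 + (l - 1*0) = -2 + (l + 0) = -2 + l)
h(41)*(((-3 + 4) + 2) + X(-1))**2 = (-2 + 41)*(((-3 + 4) + 2) - 1)**2 = 39*((1 + 2) - 1)**2 = 39*(3 - 1)**2 = 39*2**2 = 39*4 = 156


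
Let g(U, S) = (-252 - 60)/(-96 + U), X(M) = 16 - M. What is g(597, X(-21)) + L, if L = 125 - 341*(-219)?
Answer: 12492164/167 ≈ 74803.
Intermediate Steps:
L = 74804 (L = 125 + 74679 = 74804)
g(U, S) = -312/(-96 + U)
g(597, X(-21)) + L = -312/(-96 + 597) + 74804 = -312/501 + 74804 = -312*1/501 + 74804 = -104/167 + 74804 = 12492164/167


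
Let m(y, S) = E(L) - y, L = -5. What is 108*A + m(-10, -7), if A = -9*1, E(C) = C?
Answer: -967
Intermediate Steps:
m(y, S) = -5 - y
A = -9
108*A + m(-10, -7) = 108*(-9) + (-5 - 1*(-10)) = -972 + (-5 + 10) = -972 + 5 = -967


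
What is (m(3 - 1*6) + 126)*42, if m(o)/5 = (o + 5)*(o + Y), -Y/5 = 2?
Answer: -168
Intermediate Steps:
Y = -10 (Y = -5*2 = -10)
m(o) = 5*(-10 + o)*(5 + o) (m(o) = 5*((o + 5)*(o - 10)) = 5*((5 + o)*(-10 + o)) = 5*((-10 + o)*(5 + o)) = 5*(-10 + o)*(5 + o))
(m(3 - 1*6) + 126)*42 = ((-250 - 25*(3 - 1*6) + 5*(3 - 1*6)²) + 126)*42 = ((-250 - 25*(3 - 6) + 5*(3 - 6)²) + 126)*42 = ((-250 - 25*(-3) + 5*(-3)²) + 126)*42 = ((-250 + 75 + 5*9) + 126)*42 = ((-250 + 75 + 45) + 126)*42 = (-130 + 126)*42 = -4*42 = -168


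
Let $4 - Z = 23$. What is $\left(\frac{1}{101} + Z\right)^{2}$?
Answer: $\frac{3678724}{10201} \approx 360.62$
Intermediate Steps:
$Z = -19$ ($Z = 4 - 23 = -19$)
$\left(\frac{1}{101} + Z\right)^{2} = \left(\frac{1}{101} - 19\right)^{2} = \left(- \frac{1918}{101}\right)^{2} = \frac{3678724}{10201}$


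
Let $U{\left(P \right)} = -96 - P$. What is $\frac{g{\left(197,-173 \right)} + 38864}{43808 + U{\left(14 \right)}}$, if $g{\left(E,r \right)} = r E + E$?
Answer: $\frac{830}{7283} \approx 0.11396$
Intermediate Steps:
$g{\left(E,r \right)} = E + E r$ ($g{\left(E,r \right)} = E r + E = E + E r$)
$\frac{g{\left(197,-173 \right)} + 38864}{43808 + U{\left(14 \right)}} = \frac{197 \left(1 - 173\right) + 38864}{43808 - 110} = \frac{197 \left(-172\right) + 38864}{43808 - 110} = \frac{-33884 + 38864}{43808 - 110} = \frac{4980}{43698} = 4980 \cdot \frac{1}{43698} = \frac{830}{7283}$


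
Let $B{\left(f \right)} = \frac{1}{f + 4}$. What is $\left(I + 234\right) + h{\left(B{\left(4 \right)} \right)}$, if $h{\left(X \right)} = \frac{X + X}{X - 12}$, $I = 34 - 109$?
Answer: $\frac{15103}{95} \approx 158.98$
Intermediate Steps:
$I = -75$ ($I = 34 - 109 = -75$)
$B{\left(f \right)} = \frac{1}{4 + f}$
$h{\left(X \right)} = \frac{2 X}{-12 + X}$
$\left(I + 234\right) + h{\left(B{\left(4 \right)} \right)} = \left(-75 + 234\right) + \frac{2}{\left(4 + 4\right) \left(-12 + \frac{1}{4 + 4}\right)} = 159 + \frac{2}{8 \left(-12 + \frac{1}{8}\right)} = 159 + 2 \cdot \frac{1}{8} \frac{1}{-12 + \frac{1}{8}} = 159 + 2 \cdot \frac{1}{8} \frac{1}{- \frac{95}{8}} = 159 + 2 \cdot \frac{1}{8} \left(- \frac{8}{95}\right) = 159 - \frac{2}{95} = \frac{15103}{95}$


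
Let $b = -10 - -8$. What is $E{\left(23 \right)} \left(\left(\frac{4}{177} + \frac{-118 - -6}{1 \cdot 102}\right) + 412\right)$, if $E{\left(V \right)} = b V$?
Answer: $- \frac{56877712}{3009} \approx -18903.0$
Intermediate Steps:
$b = -2$ ($b = -10 + 8 = -2$)
$E{\left(V \right)} = - 2 V$
$E{\left(23 \right)} \left(\left(\frac{4}{177} + \frac{-118 - -6}{1 \cdot 102}\right) + 412\right) = \left(-2\right) 23 \left(\left(\frac{4}{177} + \frac{-118 - -6}{1 \cdot 102}\right) + 412\right) = - 46 \left(\left(4 \cdot \frac{1}{177} + \frac{-118 + 6}{102}\right) + 412\right) = - 46 \left(\left(\frac{4}{177} - \frac{56}{51}\right) + 412\right) = - 46 \left(- \frac{3236}{3009} + 412\right) = \left(-46\right) \frac{1236472}{3009} = - \frac{56877712}{3009}$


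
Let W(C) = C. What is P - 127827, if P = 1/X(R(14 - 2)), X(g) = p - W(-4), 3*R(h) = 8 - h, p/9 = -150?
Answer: -172055143/1346 ≈ -1.2783e+5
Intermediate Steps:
p = -1350 (p = 9*(-150) = -1350)
R(h) = 8/3 - h/3 (R(h) = (8 - h)/3 = 8/3 - h/3)
X(g) = -1346 (X(g) = -1350 - 1*(-4) = -1350 + 4 = -1346)
P = -1/1346 (P = 1/(-1346) = -1/1346 ≈ -0.00074294)
P - 127827 = -1/1346 - 127827 = -172055143/1346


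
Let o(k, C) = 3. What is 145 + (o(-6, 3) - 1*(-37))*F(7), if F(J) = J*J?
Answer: 2105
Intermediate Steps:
F(J) = J²
145 + (o(-6, 3) - 1*(-37))*F(7) = 145 + (3 - 1*(-37))*7² = 145 + (3 + 37)*49 = 145 + 40*49 = 145 + 1960 = 2105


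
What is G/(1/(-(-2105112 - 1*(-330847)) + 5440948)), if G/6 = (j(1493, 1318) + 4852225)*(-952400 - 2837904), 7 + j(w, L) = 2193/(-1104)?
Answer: -18312279712799994372276/23 ≈ -7.9619e+20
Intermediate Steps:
j(w, L) = -3307/368 (j(w, L) = -7 + 2193/(-1104) = -7 + 2193*(-1/1104) = -7 - 731/368 = -3307/368)
G = -2538009579592452/23 (G = 6*((-3307/368 + 4852225)*(-952400 - 2837904)) = 6*((1785615493/368)*(-3790304)) = 6*(-423001596598742/23) = -2538009579592452/23 ≈ -1.1035e+14)
G/(1/(-(-2105112 - 1*(-330847)) + 5440948)) = -(13809178146064392524496/23 - 2538009579592452*(-2105112 - 1*(-330847))/23) = -(13809178146064392524496/23 - 2538009579592452*(-2105112 + 330847)/23) = -2538009579592452/(23*(1/(-1*(-1774265) + 5440948))) = -2538009579592452/(23*(1/(1774265 + 5440948))) = -2538009579592452/(23*(1/7215213)) = -2538009579592452/(23*1/7215213) = -2538009579592452/23*7215213 = -18312279712799994372276/23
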